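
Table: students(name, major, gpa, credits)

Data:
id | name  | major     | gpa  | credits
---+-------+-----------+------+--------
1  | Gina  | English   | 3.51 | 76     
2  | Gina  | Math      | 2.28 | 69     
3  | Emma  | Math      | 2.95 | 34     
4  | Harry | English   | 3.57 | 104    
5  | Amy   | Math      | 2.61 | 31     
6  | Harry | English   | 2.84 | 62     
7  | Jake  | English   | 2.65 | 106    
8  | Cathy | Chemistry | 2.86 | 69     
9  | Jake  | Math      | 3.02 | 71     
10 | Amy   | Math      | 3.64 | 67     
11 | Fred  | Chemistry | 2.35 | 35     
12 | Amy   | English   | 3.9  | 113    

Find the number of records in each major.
SELECT major, COUNT(*) as count
FROM students
GROUP BY major

Result:
  Chemistry: 2
  English: 5
  Math: 5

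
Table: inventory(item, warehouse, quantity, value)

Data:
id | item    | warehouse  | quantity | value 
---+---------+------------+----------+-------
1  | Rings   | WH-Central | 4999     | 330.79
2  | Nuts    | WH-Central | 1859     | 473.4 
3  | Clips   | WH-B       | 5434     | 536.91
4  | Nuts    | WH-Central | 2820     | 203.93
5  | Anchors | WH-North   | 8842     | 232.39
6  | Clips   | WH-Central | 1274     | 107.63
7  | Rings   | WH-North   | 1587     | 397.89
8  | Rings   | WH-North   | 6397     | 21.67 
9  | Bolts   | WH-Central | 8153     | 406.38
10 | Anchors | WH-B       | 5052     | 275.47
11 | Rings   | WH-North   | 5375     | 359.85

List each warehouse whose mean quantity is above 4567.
SELECT warehouse, AVG(quantity)
FROM inventory
GROUP BY warehouse
HAVING AVG(quantity) > 4567

Result:
  WH-B: avg=5243.00
  WH-North: avg=5550.25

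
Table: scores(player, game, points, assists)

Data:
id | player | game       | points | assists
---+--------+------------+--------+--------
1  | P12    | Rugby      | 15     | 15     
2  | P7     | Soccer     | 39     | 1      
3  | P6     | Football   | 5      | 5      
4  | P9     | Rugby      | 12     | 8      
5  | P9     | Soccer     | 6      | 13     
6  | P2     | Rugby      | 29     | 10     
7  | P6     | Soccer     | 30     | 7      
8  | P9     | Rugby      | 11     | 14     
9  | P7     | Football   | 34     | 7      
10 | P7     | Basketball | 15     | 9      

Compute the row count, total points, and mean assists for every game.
SELECT game,
       COUNT(*) as cnt,
       SUM(points) as total_points,
       AVG(assists) as avg_assists
FROM scores
GROUP BY game

Result:
  Basketball: 1 records, 15 total points, 9.00 avg assists
  Football: 2 records, 39 total points, 6.00 avg assists
  Rugby: 4 records, 67 total points, 11.75 avg assists
  Soccer: 3 records, 75 total points, 7.00 avg assists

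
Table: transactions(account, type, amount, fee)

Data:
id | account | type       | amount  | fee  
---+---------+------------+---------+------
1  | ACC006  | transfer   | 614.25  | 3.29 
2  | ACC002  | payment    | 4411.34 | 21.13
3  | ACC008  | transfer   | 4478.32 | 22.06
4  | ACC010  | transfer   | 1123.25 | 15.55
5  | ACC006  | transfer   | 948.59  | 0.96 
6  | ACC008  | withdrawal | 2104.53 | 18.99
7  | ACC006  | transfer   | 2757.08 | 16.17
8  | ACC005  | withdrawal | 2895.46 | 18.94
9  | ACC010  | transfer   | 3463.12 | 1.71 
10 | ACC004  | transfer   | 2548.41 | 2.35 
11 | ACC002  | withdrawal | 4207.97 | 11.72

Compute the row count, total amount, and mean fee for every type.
SELECT type,
       COUNT(*) as cnt,
       SUM(amount) as total_amount,
       AVG(fee) as avg_fee
FROM transactions
GROUP BY type

Result:
  payment: 1 records, 4411.34 total amount, 21.13 avg fee
  transfer: 7 records, 15933.02 total amount, 8.87 avg fee
  withdrawal: 3 records, 9207.96 total amount, 16.55 avg fee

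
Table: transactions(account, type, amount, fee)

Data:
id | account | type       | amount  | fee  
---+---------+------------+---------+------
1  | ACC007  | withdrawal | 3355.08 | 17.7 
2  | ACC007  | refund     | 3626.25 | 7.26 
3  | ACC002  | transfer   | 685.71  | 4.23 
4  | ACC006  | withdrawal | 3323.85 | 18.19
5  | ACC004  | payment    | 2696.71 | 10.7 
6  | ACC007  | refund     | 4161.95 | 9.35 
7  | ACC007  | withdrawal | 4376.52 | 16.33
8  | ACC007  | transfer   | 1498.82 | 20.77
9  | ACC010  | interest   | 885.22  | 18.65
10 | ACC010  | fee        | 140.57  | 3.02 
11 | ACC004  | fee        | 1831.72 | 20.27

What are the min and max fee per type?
SELECT type, MIN(fee), MAX(fee)
FROM transactions
GROUP BY type

Result:
  fee: min=3.02, max=20.27
  interest: min=18.65, max=18.65
  payment: min=10.70, max=10.70
  refund: min=7.26, max=9.35
  transfer: min=4.23, max=20.77
  withdrawal: min=16.33, max=18.19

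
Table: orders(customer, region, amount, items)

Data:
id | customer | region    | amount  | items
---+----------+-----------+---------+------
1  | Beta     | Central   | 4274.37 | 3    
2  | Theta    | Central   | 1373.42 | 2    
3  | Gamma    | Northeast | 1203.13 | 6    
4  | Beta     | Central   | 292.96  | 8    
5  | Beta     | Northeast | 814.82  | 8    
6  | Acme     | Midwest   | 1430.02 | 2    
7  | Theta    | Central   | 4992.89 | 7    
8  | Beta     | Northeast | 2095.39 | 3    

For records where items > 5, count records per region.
SELECT region, COUNT(*)
FROM orders
WHERE items > 5
GROUP BY region

Note: WHERE filters rows before grouping.

Result:
  Central: 2
  Northeast: 2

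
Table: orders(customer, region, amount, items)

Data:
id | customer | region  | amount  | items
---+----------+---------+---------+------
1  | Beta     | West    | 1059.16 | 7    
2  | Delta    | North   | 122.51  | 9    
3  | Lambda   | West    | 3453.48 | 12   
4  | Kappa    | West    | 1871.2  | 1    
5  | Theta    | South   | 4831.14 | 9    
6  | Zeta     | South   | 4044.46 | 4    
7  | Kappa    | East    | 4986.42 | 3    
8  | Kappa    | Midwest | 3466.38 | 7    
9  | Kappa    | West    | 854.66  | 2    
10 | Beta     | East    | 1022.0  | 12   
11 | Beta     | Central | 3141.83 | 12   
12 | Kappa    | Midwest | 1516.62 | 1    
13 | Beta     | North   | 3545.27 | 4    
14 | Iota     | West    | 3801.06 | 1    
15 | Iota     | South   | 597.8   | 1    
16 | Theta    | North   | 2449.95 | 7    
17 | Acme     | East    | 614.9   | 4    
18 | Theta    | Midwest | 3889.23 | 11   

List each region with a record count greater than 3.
SELECT region, COUNT(*) as cnt
FROM orders
GROUP BY region
HAVING COUNT(*) > 3

Result:
  West: 5

Note: HAVING filters groups after aggregation, WHERE filters rows before.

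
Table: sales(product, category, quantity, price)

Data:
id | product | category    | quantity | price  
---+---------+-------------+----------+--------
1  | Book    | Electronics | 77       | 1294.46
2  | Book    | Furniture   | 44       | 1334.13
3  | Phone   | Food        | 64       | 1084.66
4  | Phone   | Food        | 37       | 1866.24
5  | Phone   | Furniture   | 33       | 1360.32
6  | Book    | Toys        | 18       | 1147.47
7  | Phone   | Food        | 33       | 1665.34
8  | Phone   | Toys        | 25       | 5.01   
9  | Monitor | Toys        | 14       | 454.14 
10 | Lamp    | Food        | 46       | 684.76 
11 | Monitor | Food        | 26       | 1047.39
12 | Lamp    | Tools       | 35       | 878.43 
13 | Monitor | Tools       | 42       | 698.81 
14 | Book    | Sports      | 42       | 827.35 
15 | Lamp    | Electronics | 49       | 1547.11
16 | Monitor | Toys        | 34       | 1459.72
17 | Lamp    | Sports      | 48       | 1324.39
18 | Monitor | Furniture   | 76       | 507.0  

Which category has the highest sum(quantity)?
SELECT category, SUM(quantity) as val
FROM sales
GROUP BY category
ORDER BY val DESC
LIMIT 1

Result: Food with sum(quantity) = 206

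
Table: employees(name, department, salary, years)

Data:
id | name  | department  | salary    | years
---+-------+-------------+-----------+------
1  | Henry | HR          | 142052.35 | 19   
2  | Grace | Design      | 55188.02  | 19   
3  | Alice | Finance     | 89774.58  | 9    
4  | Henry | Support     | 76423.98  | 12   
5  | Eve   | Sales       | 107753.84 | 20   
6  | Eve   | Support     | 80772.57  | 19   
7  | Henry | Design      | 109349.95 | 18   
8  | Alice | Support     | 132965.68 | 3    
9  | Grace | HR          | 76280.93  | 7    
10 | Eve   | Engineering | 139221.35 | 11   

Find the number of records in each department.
SELECT department, COUNT(*) as count
FROM employees
GROUP BY department

Result:
  Design: 2
  Engineering: 1
  Finance: 1
  HR: 2
  Sales: 1
  Support: 3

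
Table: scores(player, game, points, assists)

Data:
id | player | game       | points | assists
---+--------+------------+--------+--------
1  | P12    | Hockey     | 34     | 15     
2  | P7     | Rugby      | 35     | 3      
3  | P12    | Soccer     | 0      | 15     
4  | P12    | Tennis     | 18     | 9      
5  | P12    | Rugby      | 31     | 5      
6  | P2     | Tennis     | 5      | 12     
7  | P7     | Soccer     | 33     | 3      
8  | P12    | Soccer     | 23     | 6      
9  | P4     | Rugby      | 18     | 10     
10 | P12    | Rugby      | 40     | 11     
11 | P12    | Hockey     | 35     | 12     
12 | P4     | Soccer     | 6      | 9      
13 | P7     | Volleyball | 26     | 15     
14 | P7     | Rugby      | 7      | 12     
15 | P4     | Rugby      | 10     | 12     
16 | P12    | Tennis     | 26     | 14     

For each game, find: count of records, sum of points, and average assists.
SELECT game,
       COUNT(*) as cnt,
       SUM(points) as total_points,
       AVG(assists) as avg_assists
FROM scores
GROUP BY game

Result:
  Hockey: 2 records, 69 total points, 13.50 avg assists
  Rugby: 6 records, 141 total points, 8.83 avg assists
  Soccer: 4 records, 62 total points, 8.25 avg assists
  Tennis: 3 records, 49 total points, 11.67 avg assists
  Volleyball: 1 records, 26 total points, 15.00 avg assists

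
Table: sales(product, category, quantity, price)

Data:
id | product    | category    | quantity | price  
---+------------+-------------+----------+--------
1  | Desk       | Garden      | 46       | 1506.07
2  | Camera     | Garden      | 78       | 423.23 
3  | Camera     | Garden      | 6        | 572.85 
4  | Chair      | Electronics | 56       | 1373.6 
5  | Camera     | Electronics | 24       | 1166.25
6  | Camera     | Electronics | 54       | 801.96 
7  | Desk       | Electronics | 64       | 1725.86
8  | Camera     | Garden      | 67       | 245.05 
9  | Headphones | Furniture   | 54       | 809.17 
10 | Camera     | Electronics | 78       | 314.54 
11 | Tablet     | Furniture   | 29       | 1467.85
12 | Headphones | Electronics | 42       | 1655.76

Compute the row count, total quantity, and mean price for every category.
SELECT category,
       COUNT(*) as cnt,
       SUM(quantity) as total_quantity,
       AVG(price) as avg_price
FROM sales
GROUP BY category

Result:
  Electronics: 6 records, 318 total quantity, 1173.00 avg price
  Furniture: 2 records, 83 total quantity, 1138.51 avg price
  Garden: 4 records, 197 total quantity, 686.80 avg price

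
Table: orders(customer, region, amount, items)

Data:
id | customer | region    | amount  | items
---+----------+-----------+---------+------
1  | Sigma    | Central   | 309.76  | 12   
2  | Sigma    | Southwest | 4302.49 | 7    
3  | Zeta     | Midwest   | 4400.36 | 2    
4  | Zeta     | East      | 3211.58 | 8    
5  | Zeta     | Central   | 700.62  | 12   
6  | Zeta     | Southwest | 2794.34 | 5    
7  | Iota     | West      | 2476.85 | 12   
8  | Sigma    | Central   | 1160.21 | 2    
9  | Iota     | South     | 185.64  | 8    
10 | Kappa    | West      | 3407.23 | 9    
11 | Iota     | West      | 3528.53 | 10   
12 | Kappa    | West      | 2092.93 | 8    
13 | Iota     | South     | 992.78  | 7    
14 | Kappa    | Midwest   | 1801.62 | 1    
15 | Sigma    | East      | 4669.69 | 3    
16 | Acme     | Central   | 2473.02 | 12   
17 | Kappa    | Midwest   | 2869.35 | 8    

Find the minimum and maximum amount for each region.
SELECT region, MIN(amount), MAX(amount)
FROM orders
GROUP BY region

Result:
  Central: min=309.76, max=2473.02
  East: min=3211.58, max=4669.69
  Midwest: min=1801.62, max=4400.36
  South: min=185.64, max=992.78
  Southwest: min=2794.34, max=4302.49
  West: min=2092.93, max=3528.53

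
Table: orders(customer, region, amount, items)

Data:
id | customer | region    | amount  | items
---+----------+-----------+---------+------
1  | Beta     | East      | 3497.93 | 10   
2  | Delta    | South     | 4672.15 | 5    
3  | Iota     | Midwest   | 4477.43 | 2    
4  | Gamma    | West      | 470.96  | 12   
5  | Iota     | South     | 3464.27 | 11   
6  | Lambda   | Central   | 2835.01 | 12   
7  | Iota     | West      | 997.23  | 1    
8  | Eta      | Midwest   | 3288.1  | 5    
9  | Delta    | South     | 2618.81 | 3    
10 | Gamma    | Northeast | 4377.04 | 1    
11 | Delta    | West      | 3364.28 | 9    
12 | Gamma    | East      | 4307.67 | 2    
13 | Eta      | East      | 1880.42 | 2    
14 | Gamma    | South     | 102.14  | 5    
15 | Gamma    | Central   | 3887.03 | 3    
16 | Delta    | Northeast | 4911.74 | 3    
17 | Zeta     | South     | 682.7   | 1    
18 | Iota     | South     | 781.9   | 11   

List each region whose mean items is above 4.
SELECT region, AVG(items)
FROM orders
GROUP BY region
HAVING AVG(items) > 4

Result:
  Central: avg=7.50
  East: avg=4.67
  South: avg=6.00
  West: avg=7.33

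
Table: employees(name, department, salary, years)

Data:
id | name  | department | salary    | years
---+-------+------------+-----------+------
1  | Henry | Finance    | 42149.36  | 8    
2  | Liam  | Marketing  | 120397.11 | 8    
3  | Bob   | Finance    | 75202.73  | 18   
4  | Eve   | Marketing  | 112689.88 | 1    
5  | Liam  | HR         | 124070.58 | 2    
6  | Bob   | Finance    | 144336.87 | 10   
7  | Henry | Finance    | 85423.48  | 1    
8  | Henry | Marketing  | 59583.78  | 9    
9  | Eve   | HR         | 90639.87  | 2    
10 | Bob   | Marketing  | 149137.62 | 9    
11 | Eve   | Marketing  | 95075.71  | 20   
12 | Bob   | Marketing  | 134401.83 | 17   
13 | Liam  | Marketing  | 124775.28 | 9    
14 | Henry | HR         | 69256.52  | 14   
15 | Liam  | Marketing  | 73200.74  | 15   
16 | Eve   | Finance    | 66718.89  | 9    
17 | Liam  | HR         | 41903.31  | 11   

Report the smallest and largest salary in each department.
SELECT department, MIN(salary), MAX(salary)
FROM employees
GROUP BY department

Result:
  Finance: min=42149.36, max=144336.87
  HR: min=41903.31, max=124070.58
  Marketing: min=59583.78, max=149137.62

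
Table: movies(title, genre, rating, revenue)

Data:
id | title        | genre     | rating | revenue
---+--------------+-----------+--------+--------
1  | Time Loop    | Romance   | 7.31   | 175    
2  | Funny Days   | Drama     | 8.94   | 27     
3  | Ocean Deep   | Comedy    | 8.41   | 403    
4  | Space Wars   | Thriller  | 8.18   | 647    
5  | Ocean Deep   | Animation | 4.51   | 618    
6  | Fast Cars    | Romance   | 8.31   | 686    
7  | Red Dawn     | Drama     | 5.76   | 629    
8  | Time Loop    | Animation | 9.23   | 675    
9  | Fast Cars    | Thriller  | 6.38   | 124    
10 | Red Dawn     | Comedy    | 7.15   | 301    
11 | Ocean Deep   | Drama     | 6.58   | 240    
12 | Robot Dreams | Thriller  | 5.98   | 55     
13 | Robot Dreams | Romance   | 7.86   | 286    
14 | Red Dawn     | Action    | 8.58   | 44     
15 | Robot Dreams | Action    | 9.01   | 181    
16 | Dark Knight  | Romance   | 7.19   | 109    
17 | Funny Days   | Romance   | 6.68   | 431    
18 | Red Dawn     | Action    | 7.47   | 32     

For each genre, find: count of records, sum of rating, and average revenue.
SELECT genre,
       COUNT(*) as cnt,
       SUM(rating) as total_rating,
       AVG(revenue) as avg_revenue
FROM movies
GROUP BY genre

Result:
  Action: 3 records, 25.06 total rating, 85.67 avg revenue
  Animation: 2 records, 13.74 total rating, 646.50 avg revenue
  Comedy: 2 records, 15.56 total rating, 352.00 avg revenue
  Drama: 3 records, 21.28 total rating, 298.67 avg revenue
  Romance: 5 records, 37.35 total rating, 337.40 avg revenue
  Thriller: 3 records, 20.54 total rating, 275.33 avg revenue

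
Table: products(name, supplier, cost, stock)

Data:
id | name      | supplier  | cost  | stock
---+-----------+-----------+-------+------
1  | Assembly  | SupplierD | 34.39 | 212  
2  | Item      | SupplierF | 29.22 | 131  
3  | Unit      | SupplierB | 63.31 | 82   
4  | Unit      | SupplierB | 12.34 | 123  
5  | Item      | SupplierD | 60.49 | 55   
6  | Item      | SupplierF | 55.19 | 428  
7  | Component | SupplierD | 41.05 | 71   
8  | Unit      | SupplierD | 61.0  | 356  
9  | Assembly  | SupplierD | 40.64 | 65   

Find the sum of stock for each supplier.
SELECT supplier, SUM(stock) as result
FROM products
GROUP BY supplier

Result:
  SupplierB: 205
  SupplierD: 759
  SupplierF: 559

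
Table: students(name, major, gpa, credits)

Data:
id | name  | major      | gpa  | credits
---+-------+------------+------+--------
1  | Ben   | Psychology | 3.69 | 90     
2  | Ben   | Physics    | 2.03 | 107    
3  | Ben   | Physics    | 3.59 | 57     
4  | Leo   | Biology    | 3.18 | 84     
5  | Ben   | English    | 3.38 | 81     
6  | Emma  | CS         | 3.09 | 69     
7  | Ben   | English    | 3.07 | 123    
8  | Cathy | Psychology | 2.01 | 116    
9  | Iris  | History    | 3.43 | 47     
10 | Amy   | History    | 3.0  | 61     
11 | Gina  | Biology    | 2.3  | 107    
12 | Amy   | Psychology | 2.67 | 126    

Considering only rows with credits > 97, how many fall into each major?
SELECT major, COUNT(*)
FROM students
WHERE credits > 97
GROUP BY major

Note: WHERE filters rows before grouping.

Result:
  Biology: 1
  English: 1
  Physics: 1
  Psychology: 2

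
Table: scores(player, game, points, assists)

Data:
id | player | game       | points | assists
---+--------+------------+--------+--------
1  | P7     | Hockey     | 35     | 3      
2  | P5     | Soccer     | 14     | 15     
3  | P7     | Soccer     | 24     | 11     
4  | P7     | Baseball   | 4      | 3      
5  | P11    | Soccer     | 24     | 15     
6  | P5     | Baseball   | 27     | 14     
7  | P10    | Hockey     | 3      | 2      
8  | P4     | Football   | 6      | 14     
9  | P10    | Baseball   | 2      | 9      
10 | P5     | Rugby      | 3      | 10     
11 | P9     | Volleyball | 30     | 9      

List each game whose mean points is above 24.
SELECT game, AVG(points)
FROM scores
GROUP BY game
HAVING AVG(points) > 24

Result:
  Volleyball: avg=30.00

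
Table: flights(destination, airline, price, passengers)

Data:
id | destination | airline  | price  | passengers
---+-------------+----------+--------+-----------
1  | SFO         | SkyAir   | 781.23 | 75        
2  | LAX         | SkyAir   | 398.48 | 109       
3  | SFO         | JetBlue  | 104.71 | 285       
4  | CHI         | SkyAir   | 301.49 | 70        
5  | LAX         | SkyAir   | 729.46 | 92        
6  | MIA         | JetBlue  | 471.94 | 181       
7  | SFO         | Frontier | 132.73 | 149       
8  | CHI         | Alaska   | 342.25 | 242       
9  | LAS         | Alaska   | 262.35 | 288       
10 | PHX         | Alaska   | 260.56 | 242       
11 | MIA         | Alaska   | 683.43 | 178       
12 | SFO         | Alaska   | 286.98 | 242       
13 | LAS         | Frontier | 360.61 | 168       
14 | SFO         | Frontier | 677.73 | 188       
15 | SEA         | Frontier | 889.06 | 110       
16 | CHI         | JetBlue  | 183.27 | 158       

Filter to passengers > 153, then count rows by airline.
SELECT airline, COUNT(*)
FROM flights
WHERE passengers > 153
GROUP BY airline

Note: WHERE filters rows before grouping.

Result:
  Alaska: 5
  Frontier: 2
  JetBlue: 3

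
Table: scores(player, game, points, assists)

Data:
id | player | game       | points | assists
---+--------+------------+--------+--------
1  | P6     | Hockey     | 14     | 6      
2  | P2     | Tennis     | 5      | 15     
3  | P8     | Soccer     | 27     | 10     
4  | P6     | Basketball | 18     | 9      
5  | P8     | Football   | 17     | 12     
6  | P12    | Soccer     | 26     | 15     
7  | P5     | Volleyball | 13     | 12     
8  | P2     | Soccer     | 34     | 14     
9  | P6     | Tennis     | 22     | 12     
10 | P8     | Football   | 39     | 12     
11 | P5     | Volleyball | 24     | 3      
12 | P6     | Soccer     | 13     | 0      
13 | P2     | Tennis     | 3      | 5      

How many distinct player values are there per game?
SELECT game, COUNT(DISTINCT player)
FROM scores
GROUP BY game

Result:
  Basketball: 1 distinct
  Football: 1 distinct
  Hockey: 1 distinct
  Soccer: 4 distinct
  Tennis: 2 distinct
  Volleyball: 1 distinct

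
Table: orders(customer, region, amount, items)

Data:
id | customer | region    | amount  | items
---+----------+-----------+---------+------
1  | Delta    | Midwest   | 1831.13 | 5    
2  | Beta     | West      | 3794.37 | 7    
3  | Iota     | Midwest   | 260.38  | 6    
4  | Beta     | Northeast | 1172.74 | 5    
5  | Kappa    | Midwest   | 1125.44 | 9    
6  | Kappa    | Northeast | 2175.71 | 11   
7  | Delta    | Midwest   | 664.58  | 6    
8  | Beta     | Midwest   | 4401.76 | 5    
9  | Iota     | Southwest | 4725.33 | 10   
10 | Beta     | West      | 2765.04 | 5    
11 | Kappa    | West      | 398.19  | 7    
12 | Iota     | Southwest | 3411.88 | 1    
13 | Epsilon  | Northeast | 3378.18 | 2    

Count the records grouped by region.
SELECT region, COUNT(*) as count
FROM orders
GROUP BY region

Result:
  Midwest: 5
  Northeast: 3
  Southwest: 2
  West: 3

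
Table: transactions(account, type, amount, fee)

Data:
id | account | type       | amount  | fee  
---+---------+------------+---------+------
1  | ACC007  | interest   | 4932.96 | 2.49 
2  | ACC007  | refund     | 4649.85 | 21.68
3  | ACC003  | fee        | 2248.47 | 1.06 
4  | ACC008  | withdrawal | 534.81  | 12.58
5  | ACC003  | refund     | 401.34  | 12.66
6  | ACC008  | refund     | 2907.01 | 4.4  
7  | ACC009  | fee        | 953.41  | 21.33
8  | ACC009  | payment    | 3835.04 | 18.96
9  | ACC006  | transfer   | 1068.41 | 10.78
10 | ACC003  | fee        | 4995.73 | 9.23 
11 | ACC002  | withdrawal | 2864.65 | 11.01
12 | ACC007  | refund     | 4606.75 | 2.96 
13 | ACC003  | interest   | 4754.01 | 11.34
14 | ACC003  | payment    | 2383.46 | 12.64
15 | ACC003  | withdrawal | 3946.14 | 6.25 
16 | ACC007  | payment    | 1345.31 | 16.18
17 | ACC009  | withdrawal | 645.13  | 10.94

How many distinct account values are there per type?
SELECT type, COUNT(DISTINCT account)
FROM transactions
GROUP BY type

Result:
  fee: 2 distinct
  interest: 2 distinct
  payment: 3 distinct
  refund: 3 distinct
  transfer: 1 distinct
  withdrawal: 4 distinct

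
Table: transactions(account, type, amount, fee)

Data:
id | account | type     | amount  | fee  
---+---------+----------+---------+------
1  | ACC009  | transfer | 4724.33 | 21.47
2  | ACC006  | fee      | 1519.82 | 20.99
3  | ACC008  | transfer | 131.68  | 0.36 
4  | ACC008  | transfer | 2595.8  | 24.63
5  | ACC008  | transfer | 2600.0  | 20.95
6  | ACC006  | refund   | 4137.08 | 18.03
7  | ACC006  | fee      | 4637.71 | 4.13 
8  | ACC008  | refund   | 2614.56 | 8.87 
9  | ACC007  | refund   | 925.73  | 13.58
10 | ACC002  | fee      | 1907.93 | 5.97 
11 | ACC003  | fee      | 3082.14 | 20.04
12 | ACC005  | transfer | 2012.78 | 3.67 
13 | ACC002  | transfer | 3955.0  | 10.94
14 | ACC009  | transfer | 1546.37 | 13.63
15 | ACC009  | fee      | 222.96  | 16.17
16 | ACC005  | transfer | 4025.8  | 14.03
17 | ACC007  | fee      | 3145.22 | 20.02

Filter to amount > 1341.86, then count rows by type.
SELECT type, COUNT(*)
FROM transactions
WHERE amount > 1341.86
GROUP BY type

Note: WHERE filters rows before grouping.

Result:
  fee: 5
  refund: 2
  transfer: 7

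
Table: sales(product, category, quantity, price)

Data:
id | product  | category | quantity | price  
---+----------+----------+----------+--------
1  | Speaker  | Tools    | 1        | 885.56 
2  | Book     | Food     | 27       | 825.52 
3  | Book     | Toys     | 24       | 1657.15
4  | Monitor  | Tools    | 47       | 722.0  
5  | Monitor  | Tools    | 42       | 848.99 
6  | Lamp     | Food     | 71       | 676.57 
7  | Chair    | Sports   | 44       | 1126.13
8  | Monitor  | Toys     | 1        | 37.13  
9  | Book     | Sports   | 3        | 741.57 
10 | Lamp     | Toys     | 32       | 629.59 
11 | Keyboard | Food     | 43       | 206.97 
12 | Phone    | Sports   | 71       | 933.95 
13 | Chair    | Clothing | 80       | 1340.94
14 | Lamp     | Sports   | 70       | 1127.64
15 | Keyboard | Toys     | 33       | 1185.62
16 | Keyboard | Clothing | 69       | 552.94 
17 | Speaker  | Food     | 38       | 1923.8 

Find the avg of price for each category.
SELECT category, AVG(price) as result
FROM sales
GROUP BY category

Result:
  Clothing: 946.94
  Food: 908.22
  Sports: 982.32
  Tools: 818.85
  Toys: 877.37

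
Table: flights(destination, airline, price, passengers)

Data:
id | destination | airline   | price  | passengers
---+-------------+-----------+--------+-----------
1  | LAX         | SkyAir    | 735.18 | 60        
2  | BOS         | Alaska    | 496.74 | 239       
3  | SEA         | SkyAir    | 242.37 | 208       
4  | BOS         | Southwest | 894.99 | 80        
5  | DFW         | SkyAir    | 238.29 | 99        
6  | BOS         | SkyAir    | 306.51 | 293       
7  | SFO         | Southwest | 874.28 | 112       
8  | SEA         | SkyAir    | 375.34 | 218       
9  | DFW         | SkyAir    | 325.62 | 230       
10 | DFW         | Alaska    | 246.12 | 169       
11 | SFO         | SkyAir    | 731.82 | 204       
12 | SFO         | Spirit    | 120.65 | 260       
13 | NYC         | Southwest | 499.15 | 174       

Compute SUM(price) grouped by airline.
SELECT airline, SUM(price) as result
FROM flights
GROUP BY airline

Result:
  Alaska: 742.86
  SkyAir: 2955.13
  Southwest: 2268.42
  Spirit: 120.65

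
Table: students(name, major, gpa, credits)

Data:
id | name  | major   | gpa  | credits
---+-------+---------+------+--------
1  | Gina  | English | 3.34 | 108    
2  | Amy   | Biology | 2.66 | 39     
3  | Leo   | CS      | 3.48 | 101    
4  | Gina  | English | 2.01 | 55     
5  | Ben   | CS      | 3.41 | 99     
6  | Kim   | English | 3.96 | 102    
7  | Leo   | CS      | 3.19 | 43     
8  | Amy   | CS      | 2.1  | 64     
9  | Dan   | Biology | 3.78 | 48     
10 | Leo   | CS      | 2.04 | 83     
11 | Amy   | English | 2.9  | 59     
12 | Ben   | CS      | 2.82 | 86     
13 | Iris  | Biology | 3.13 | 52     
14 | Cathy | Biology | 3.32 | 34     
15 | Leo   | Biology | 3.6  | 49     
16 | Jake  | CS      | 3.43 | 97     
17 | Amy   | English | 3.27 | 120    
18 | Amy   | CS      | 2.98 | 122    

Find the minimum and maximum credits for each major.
SELECT major, MIN(credits), MAX(credits)
FROM students
GROUP BY major

Result:
  Biology: min=34, max=52
  CS: min=43, max=122
  English: min=55, max=120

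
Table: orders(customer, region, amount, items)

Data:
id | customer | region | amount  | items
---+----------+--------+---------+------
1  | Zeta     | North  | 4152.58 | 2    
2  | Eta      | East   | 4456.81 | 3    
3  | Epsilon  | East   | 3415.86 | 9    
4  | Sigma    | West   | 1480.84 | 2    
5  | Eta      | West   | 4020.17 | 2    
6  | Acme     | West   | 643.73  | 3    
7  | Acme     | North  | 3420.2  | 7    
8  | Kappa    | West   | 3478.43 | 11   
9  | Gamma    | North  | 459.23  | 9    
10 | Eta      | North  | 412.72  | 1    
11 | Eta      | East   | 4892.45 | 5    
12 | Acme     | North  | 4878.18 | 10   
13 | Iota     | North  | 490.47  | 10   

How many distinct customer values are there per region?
SELECT region, COUNT(DISTINCT customer)
FROM orders
GROUP BY region

Result:
  East: 2 distinct
  North: 5 distinct
  West: 4 distinct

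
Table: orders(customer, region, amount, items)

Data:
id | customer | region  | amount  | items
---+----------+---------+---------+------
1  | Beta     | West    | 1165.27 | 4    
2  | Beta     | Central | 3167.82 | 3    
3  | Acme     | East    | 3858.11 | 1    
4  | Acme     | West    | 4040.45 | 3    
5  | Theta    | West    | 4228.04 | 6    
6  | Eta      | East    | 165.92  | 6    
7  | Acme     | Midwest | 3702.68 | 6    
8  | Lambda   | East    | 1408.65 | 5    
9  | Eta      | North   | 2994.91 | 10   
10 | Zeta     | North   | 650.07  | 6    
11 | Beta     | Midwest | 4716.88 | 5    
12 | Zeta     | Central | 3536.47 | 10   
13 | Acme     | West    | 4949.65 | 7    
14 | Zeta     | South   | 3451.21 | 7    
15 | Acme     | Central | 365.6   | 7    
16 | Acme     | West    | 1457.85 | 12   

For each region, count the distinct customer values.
SELECT region, COUNT(DISTINCT customer)
FROM orders
GROUP BY region

Result:
  Central: 3 distinct
  East: 3 distinct
  Midwest: 2 distinct
  North: 2 distinct
  South: 1 distinct
  West: 3 distinct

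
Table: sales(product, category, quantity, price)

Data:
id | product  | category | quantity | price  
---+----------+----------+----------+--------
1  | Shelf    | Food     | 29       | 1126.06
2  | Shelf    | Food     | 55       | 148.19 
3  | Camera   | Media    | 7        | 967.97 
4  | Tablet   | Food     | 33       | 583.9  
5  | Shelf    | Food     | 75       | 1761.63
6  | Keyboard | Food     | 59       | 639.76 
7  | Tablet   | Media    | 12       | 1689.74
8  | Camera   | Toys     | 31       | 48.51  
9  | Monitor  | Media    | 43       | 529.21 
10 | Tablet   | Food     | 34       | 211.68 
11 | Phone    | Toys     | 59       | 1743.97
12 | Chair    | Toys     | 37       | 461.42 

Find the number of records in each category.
SELECT category, COUNT(*) as count
FROM sales
GROUP BY category

Result:
  Food: 6
  Media: 3
  Toys: 3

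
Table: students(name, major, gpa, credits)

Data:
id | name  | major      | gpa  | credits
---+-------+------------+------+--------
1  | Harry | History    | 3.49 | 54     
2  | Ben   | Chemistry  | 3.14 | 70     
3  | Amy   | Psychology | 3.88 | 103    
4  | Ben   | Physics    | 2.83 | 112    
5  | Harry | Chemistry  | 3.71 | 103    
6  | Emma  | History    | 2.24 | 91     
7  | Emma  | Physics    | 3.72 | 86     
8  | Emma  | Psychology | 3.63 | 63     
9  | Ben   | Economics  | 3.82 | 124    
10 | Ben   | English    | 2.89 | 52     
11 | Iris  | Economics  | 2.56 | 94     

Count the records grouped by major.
SELECT major, COUNT(*) as count
FROM students
GROUP BY major

Result:
  Chemistry: 2
  Economics: 2
  English: 1
  History: 2
  Physics: 2
  Psychology: 2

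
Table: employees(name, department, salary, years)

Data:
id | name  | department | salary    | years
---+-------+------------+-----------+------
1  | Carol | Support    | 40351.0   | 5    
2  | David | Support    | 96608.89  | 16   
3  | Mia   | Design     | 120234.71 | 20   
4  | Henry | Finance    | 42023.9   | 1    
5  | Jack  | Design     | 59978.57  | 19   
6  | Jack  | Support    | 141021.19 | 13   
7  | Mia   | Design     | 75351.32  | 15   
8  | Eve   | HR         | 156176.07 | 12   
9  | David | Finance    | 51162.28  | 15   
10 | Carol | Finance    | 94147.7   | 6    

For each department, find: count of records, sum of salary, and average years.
SELECT department,
       COUNT(*) as cnt,
       SUM(salary) as total_salary,
       AVG(years) as avg_years
FROM employees
GROUP BY department

Result:
  Design: 3 records, 255564.60 total salary, 18.00 avg years
  Finance: 3 records, 187333.88 total salary, 7.33 avg years
  HR: 1 records, 156176.07 total salary, 12.00 avg years
  Support: 3 records, 277981.08 total salary, 11.33 avg years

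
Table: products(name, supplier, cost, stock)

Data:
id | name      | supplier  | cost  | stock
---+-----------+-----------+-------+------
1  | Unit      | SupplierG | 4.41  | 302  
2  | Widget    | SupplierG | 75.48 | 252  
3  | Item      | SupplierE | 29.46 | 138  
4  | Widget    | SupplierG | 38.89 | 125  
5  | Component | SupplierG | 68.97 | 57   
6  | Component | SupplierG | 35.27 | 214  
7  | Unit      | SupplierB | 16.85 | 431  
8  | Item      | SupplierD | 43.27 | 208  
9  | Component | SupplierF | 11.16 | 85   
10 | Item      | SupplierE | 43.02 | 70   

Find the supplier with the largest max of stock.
SELECT supplier, MAX(stock) as val
FROM products
GROUP BY supplier
ORDER BY val DESC
LIMIT 1

Result: SupplierB with max(stock) = 431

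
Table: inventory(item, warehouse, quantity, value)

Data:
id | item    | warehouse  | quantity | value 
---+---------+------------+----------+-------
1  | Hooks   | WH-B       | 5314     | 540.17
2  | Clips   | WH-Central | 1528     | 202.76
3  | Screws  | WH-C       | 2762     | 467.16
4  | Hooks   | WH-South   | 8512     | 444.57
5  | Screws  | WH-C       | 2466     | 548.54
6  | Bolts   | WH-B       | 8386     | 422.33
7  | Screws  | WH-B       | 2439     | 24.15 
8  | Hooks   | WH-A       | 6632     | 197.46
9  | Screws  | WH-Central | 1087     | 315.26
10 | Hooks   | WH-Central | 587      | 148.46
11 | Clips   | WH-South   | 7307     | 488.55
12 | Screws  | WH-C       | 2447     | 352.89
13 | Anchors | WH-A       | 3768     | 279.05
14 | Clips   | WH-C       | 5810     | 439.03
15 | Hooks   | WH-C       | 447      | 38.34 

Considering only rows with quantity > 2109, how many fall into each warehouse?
SELECT warehouse, COUNT(*)
FROM inventory
WHERE quantity > 2109
GROUP BY warehouse

Note: WHERE filters rows before grouping.

Result:
  WH-A: 2
  WH-B: 3
  WH-C: 4
  WH-South: 2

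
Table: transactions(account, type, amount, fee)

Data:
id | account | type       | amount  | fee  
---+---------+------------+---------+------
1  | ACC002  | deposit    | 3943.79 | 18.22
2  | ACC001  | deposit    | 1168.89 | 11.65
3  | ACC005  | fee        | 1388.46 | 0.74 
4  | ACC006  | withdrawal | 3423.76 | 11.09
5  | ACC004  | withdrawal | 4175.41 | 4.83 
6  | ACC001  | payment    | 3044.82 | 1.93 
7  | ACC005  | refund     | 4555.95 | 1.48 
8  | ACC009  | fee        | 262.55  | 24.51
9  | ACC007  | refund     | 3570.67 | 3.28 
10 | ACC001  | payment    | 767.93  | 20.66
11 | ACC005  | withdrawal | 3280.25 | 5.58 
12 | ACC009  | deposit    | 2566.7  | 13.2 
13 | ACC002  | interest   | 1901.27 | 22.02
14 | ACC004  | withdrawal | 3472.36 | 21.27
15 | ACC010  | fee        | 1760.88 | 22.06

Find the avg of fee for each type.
SELECT type, AVG(fee) as result
FROM transactions
GROUP BY type

Result:
  deposit: 14.36
  fee: 15.77
  interest: 22.02
  payment: 11.30
  refund: 2.38
  withdrawal: 10.69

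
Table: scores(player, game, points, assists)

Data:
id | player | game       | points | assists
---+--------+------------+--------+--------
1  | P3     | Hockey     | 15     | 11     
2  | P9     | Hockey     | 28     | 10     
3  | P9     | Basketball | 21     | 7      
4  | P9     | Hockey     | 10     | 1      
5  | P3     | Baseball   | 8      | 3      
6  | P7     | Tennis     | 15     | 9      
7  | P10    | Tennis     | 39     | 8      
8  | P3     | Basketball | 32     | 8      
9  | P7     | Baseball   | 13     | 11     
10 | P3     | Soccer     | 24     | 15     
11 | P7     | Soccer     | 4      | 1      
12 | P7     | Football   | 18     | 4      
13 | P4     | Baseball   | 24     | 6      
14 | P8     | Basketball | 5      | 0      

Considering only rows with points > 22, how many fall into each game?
SELECT game, COUNT(*)
FROM scores
WHERE points > 22
GROUP BY game

Note: WHERE filters rows before grouping.

Result:
  Baseball: 1
  Basketball: 1
  Hockey: 1
  Soccer: 1
  Tennis: 1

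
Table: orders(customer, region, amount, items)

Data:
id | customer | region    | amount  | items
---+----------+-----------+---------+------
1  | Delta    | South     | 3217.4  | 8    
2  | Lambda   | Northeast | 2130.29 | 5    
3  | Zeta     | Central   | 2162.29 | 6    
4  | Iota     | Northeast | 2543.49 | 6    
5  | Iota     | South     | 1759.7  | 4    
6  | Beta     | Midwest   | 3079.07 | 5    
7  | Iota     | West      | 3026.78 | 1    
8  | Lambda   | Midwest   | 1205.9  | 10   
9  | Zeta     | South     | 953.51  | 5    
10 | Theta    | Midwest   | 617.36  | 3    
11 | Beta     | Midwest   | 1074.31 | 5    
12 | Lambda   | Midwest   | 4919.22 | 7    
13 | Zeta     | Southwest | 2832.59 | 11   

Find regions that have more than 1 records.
SELECT region, COUNT(*) as cnt
FROM orders
GROUP BY region
HAVING COUNT(*) > 1

Result:
  Midwest: 5
  Northeast: 2
  South: 3

Note: HAVING filters groups after aggregation, WHERE filters rows before.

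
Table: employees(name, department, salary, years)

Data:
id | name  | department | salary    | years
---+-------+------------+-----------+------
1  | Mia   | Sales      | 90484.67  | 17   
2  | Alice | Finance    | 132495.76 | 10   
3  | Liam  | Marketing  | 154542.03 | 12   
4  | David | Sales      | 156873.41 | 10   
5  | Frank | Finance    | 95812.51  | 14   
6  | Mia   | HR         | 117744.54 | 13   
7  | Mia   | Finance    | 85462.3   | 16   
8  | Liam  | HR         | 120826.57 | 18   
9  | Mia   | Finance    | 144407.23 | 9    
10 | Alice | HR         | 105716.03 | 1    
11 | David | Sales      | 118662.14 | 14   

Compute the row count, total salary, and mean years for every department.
SELECT department,
       COUNT(*) as cnt,
       SUM(salary) as total_salary,
       AVG(years) as avg_years
FROM employees
GROUP BY department

Result:
  Finance: 4 records, 458177.80 total salary, 12.25 avg years
  HR: 3 records, 344287.14 total salary, 10.67 avg years
  Marketing: 1 records, 154542.03 total salary, 12.00 avg years
  Sales: 3 records, 366020.22 total salary, 13.67 avg years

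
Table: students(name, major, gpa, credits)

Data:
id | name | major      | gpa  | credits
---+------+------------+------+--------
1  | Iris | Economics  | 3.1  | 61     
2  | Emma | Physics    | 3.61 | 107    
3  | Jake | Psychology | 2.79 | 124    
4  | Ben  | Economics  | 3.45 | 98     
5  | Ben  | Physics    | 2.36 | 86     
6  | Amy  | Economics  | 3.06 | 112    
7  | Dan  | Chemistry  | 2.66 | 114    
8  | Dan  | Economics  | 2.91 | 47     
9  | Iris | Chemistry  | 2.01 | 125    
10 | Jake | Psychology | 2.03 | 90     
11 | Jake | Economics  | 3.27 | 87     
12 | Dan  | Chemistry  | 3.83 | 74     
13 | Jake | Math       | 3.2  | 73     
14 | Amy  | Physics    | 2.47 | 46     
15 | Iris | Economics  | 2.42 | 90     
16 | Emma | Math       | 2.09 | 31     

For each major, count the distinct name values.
SELECT major, COUNT(DISTINCT name)
FROM students
GROUP BY major

Result:
  Chemistry: 2 distinct
  Economics: 5 distinct
  Math: 2 distinct
  Physics: 3 distinct
  Psychology: 1 distinct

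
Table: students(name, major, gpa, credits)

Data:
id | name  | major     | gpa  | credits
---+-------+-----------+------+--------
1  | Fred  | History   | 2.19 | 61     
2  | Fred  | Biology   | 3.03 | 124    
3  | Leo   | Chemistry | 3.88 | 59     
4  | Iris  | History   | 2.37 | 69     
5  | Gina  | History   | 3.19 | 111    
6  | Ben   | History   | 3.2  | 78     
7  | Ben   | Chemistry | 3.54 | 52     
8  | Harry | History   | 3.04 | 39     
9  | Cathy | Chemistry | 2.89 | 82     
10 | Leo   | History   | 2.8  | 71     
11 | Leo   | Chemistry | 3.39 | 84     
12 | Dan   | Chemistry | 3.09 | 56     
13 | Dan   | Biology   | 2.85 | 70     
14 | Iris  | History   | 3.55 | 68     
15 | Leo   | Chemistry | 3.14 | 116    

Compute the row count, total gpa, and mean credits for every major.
SELECT major,
       COUNT(*) as cnt,
       SUM(gpa) as total_gpa,
       AVG(credits) as avg_credits
FROM students
GROUP BY major

Result:
  Biology: 2 records, 5.88 total gpa, 97.00 avg credits
  Chemistry: 6 records, 19.93 total gpa, 74.83 avg credits
  History: 7 records, 20.34 total gpa, 71.00 avg credits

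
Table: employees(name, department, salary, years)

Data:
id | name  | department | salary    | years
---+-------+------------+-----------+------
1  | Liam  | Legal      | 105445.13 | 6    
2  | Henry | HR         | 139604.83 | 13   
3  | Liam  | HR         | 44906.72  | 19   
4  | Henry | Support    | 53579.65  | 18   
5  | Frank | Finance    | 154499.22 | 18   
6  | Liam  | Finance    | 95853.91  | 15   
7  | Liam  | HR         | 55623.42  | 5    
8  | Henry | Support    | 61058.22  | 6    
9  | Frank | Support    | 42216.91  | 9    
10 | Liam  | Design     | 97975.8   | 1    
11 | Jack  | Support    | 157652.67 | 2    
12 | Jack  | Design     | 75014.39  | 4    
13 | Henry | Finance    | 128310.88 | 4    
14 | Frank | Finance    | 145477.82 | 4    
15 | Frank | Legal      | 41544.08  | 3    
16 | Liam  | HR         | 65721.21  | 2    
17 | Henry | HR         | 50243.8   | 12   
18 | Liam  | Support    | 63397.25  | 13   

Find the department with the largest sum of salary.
SELECT department, SUM(salary) as val
FROM employees
GROUP BY department
ORDER BY val DESC
LIMIT 1

Result: Finance with sum(salary) = 524141.83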